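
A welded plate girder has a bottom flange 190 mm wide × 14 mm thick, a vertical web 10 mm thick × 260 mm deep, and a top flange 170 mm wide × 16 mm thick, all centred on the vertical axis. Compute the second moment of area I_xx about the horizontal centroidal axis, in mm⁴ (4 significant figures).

Treat the section as a set of non-overlapping primitives; coordinates are from the bounding-box lower-left.
Bottom plate: 190 × 14, A = 2 660 mm², y = 7 mm, Ī = 43446.7 mm⁴.
Web plate: 10 × 260, A = 2 600 mm², y = 144 mm, Ī = 14 646 667 mm⁴.
Top plate: 170 × 16, A = 2 720 mm², y = 282 mm, Ī = 58026.7 mm⁴.
Centroid: ȳ = ΣA·y / ΣA = 145.371 mm.
Transfer each piece to the horizontal centroidal axis using Ī + A·d² with d = y − 145.371:
  bottom plate: d = -138.371 mm → contributes +50 973 173 mm⁴
  web plate: d = -1.37093 mm → contributes +14 651 553 mm⁴
  top plate: d = 136.629 mm → contributes +50 833 636 mm⁴
Total I = 116 458 362 mm⁴.

I_xx ≈ 1.165 × 10⁸ mm⁴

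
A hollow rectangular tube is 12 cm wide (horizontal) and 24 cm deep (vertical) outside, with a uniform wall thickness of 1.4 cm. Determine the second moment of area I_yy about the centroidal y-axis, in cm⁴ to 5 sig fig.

I_yy ≈ 2080.3 cm⁴

Decompose the section into non-overlapping parts with the origin at the bottom-left of its bounding rectangle.
Outer rectangle: 12 × 24, A = 288 cm², x = 6 cm, Ī = 3 456 cm⁴.
Inner void (subtracted): 9.2 × 21.2, A = 195.04 cm², x = 6 cm, Ī = 1375.682 cm⁴.
By symmetry the centroid is at mid-width, x̄ = 6 cm.
All pieces are centred on the centroidal y-axis, so I = ΣĪ (holes subtracted) = 2080.318 cm⁴.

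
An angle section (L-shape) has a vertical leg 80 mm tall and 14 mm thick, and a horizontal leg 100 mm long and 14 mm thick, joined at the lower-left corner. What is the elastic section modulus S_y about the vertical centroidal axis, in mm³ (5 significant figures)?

Decompose the section into non-overlapping parts with the origin at the bottom-left of its bounding rectangle.
Vertical leg: 14 × 80, A = 1 120 mm², x = 7 mm, Ī = 18293.33 mm⁴.
Horizontal leg (remainder): 86 × 14, A = 1 204 mm², x = 57 mm, Ī = 742065.3 mm⁴.
Centroid: x̄ = ΣA·x / ΣA = 32.90361 mm.
Transfer each piece to the vertical centroidal axis using Ī + A·d² with d = x − 32.90361:
  vertical leg: d = -25.90361 mm → contributes +769810.2 mm⁴
  horizontal leg (remainder): d = 24.09639 mm → contributes +1 441 151 mm⁴
Total I = 2 210 961 mm⁴.
Extreme fibre distance c = 67.09639 mm; S = I/c = 32952.01 mm³.

S_y ≈ 3.2952 × 10⁴ mm³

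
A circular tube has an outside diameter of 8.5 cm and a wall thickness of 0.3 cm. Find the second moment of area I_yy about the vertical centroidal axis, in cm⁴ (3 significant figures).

I_yy ≈ 65.0 cm⁴

Treat the section as a set of non-overlapping primitives; coordinates are from the bounding-box lower-left.
Outer circle: ⌀8.5, A = 56.745 cm², x = 4.25 cm, Ī = 256.24 cm⁴.
Bore (subtracted): ⌀7.9, A = 49.017 cm², x = 4.25 cm, Ī = 191.2 cm⁴.
By symmetry the centroid is at mid-width, x̄ = 4.25 cm.
All pieces are centred on the vertical centroidal axis, so I = ΣĪ (holes subtracted) = 65.043 cm⁴.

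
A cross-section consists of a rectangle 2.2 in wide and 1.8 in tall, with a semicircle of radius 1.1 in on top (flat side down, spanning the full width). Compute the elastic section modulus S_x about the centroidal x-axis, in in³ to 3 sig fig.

Decompose the section into non-overlapping parts with the origin at the bottom-left of its bounding rectangle.
Rectangular body: 2.2 × 1.8, A = 3.96 in², y = 0.9 in, Ī = 1.0692 in⁴.
Semicircular cap: semicircle r = 1.1, A = 1.9007 in², y = 2.2669 in, Ī = 0.1607 in⁴.
Centroid: ȳ = ΣA·y / ΣA = 1.3433 in.
Transfer each piece to the centroidal x-axis using Ī + A·d² with d = y − 1.3433:
  rectangular body: d = -0.44328 in → contributes +1.8473 in⁴
  semicircular cap: d = 0.92357 in → contributes +1.7819 in⁴
Total I = 3.6293 in⁴.
Extreme fibre distance c = 1.5567 in; S = I/c = 2.3314 in³.

S_x ≈ 2.33 in³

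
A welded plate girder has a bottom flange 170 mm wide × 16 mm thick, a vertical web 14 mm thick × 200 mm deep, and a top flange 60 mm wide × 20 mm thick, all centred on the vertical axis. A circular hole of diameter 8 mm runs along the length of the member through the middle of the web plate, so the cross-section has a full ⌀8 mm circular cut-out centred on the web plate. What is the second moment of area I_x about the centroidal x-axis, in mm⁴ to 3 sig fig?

Split into non-overlapping primitives; take the origin at the lower-left of the bounding box.
Bottom plate: 170 × 16, A = 2 720 mm², y = 8 mm, Ī = 58 027 mm⁴.
Web plate: 14 × 200, A = 2 800 mm², y = 116 mm, Ī = 9 333 333 mm⁴.
Top plate: 60 × 20, A = 1 200 mm², y = 226 mm, Ī = 40 000 mm⁴.
Hole (subtracted): ⌀8, A = 50.265 mm², y = 116 mm, Ī = 201.06 mm⁴.
Centroid: ȳ = ΣA·y / ΣA = 91.747 mm.
Transfer each piece to the centroidal x-axis using Ī + A·d² with d = y − 91.747:
  bottom plate: d = -83.747 mm → contributes +19 134 983 mm⁴
  web plate: d = 24.253 mm → contributes +10 980 294 mm⁴
  top plate: d = 134.25 mm → contributes +21 668 590 mm⁴
  hole: d = 24.253 mm → contributes −29 767 mm⁴
Total I = 51 754 100 mm⁴.

I_x ≈ 5.18 × 10⁷ mm⁴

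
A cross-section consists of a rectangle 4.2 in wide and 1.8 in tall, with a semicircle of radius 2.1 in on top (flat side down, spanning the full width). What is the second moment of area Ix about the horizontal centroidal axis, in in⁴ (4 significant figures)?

Split into non-overlapping primitives; take the origin at the lower-left of the bounding box.
Rectangular body: 4.2 × 1.8, A = 7.56 in², y = 0.9 in, Ī = 2.0412 in⁴.
Semicircular cap: semicircle r = 2.1, A = 6.92721 in², y = 2.69127 in, Ī = 2.13456 in⁴.
Centroid: ȳ = ΣA·y / ΣA = 1.75651 in.
Transfer each piece to the horizontal centroidal axis using Ī + A·d² with d = y − 1.75651:
  rectangular body: d = -0.856513 in → contributes +7.58733 in⁴
  semicircular cap: d = 0.934754 in → contributes +8.18732 in⁴
Total I = 15.7747 in⁴.

Ix ≈ 15.77 in⁴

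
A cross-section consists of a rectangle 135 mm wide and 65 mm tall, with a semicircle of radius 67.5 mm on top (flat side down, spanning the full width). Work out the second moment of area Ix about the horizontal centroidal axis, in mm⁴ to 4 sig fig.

Decompose the section into non-overlapping parts with the origin at the bottom-left of its bounding rectangle.
Rectangular body: 135 × 65, A = 8 775 mm², y = 32.5 mm, Ī = 3 089 531 mm⁴.
Semicircular cap: semicircle r = 67.5, A = 7156.94 mm², y = 93.6479 mm, Ī = 2 278 490 mm⁴.
Centroid: ȳ = ΣA·y / ΣA = 59.9688 mm.
Transfer each piece to the horizontal centroidal axis using Ī + A·d² with d = y − 59.9688:
  rectangular body: d = -27.4688 mm → contributes +9 710 592 mm⁴
  semicircular cap: d = 33.6791 mm → contributes +10 396 457 mm⁴
Total I = 20 107 048 mm⁴.

Ix ≈ 2.011 × 10⁷ mm⁴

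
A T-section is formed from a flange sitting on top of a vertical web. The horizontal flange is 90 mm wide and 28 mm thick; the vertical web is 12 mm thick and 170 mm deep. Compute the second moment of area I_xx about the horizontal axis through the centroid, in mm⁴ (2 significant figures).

Treat the section as a set of non-overlapping primitives; coordinates are from the bounding-box lower-left.
Flange: 90 × 28, A = 2 520 mm², y = 184 mm, Ī = 164 640 mm⁴.
Web: 12 × 170, A = 2 040 mm², y = 85 mm, Ī = 4 913 000 mm⁴.
Centroid: ȳ = ΣA·y / ΣA = 139.7 mm.
Transfer each piece to the horizontal axis through the centroid using Ī + A·d² with d = y − 139.7:
  flange: d = 44.29 mm → contributes +5 107 765 mm⁴
  web: d = -54.71 mm → contributes +11 019 213 mm⁴
Total I = 16 126 978 mm⁴.

I_xx ≈ 1.6 × 10⁷ mm⁴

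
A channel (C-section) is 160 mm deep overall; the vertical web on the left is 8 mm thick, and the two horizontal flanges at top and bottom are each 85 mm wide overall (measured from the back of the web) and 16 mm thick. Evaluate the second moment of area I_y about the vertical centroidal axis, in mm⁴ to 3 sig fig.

I_y ≈ 2.75 × 10⁶ mm⁴

Break the section into simple shapes (no overlaps), measuring from the bottom-left corner of the bounding box.
Web: 8 × 160, A = 1 280 mm², x = 4 mm, Ī = 6826.7 mm⁴.
Top flange (beyond web): 77 × 16, A = 1 232 mm², x = 46.5 mm, Ī = 608 711 mm⁴.
Bottom flange (beyond web): 77 × 16, A = 1 232 mm², x = 46.5 mm, Ī = 608 711 mm⁴.
Centroid: x̄ = ΣA·x / ΣA = 31.97 mm.
Transfer each piece to the vertical centroidal axis using Ī + A·d² with d = x − 31.97:
  web: d = -27.97 mm → contributes +1 008 204 mm⁴
  top flange (beyond web): d = 14.53 mm → contributes +868 809 mm⁴
  bottom flange (beyond web): d = 14.53 mm → contributes +868 809 mm⁴
Total I = 2 745 821 mm⁴.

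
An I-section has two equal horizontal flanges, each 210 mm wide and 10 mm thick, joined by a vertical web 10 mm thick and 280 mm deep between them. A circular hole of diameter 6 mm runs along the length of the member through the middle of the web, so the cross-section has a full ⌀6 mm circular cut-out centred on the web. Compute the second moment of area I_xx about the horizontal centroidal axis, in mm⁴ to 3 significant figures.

I_xx ≈ 1.07 × 10⁸ mm⁴

Break the section into simple shapes (no overlaps), measuring from the bottom-left corner of the bounding box.
Bottom flange: 210 × 10, A = 2 100 mm², y = 5 mm, Ī = 17 500 mm⁴.
Web: 10 × 280, A = 2 800 mm², y = 150 mm, Ī = 18 293 333 mm⁴.
Top flange: 210 × 10, A = 2 100 mm², y = 295 mm, Ī = 17 500 mm⁴.
Hole (subtracted): ⌀6, A = 28.274 mm², y = 150 mm, Ī = 63.617 mm⁴.
By symmetry the centroid is at mid-height, ȳ = 150 mm.
Transfer each piece to the horizontal centroidal axis using Ī + A·d² with d = y − 150:
  bottom flange: d = -145 mm → contributes +44 170 000 mm⁴
  web: d = 0 mm → contributes +18 293 333 mm⁴
  top flange: d = 145 mm → contributes +44 170 000 mm⁴
  hole: d = 0 mm → contributes −63.617 mm⁴
Total I = 106 633 270 mm⁴.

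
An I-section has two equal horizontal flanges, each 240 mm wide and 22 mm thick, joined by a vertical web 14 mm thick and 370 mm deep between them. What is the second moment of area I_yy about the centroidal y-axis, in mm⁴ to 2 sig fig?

I_yy ≈ 5.1 × 10⁷ mm⁴

Split into non-overlapping primitives; take the origin at the lower-left of the bounding box.
Bottom flange: 240 × 22, A = 5 280 mm², x = 120 mm, Ī = 25 344 000 mm⁴.
Web: 14 × 370, A = 5 180 mm², x = 120 mm, Ī = 84 607 mm⁴.
Top flange: 240 × 22, A = 5 280 mm², x = 120 mm, Ī = 25 344 000 mm⁴.
By symmetry the centroid is at mid-width, x̄ = 120 mm.
All pieces are centred on the centroidal y-axis, so I = ΣĪ = 50 772 607 mm⁴.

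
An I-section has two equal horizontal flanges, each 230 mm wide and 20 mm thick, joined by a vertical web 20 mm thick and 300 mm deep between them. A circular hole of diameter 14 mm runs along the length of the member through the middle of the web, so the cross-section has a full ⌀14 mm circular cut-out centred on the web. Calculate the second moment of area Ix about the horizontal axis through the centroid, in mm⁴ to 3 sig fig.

Decompose the section into non-overlapping parts with the origin at the bottom-left of its bounding rectangle.
Bottom flange: 230 × 20, A = 4 600 mm², y = 10 mm, Ī = 153 333 mm⁴.
Web: 20 × 300, A = 6 000 mm², y = 170 mm, Ī = 45 000 000 mm⁴.
Top flange: 230 × 20, A = 4 600 mm², y = 330 mm, Ī = 153 333 mm⁴.
Hole (subtracted): ⌀14, A = 153.94 mm², y = 170 mm, Ī = 1885.7 mm⁴.
By symmetry the centroid is at mid-height, ȳ = 170 mm.
Transfer each piece to the horizontal axis through the centroid using Ī + A·d² with d = y − 170:
  bottom flange: d = -160 mm → contributes +117 913 333 mm⁴
  web: d = 0 mm → contributes +45 000 000 mm⁴
  top flange: d = 160 mm → contributes +117 913 333 mm⁴
  hole: d = 0 mm → contributes −1885.7 mm⁴
Total I = 280 824 781 mm⁴.

Ix ≈ 2.81 × 10⁸ mm⁴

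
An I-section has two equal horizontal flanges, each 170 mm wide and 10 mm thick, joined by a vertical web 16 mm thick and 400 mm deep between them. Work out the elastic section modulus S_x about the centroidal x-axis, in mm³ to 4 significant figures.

S_x ≈ 1.087 × 10⁶ mm³

Decompose the section into non-overlapping parts with the origin at the bottom-left of its bounding rectangle.
Bottom flange: 170 × 10, A = 1 700 mm², y = 5 mm, Ī = 14166.7 mm⁴.
Web: 16 × 400, A = 6 400 mm², y = 210 mm, Ī = 85 333 333 mm⁴.
Top flange: 170 × 10, A = 1 700 mm², y = 415 mm, Ī = 14166.7 mm⁴.
By symmetry the centroid is at mid-height, ȳ = 210 mm.
Transfer each piece to the centroidal x-axis using Ī + A·d² with d = y − 210:
  bottom flange: d = -205 mm → contributes +71 456 667 mm⁴
  web: d = 0 mm → contributes +85 333 333 mm⁴
  top flange: d = 205 mm → contributes +71 456 667 mm⁴
Total I = 228 246 667 mm⁴.
Extreme fibre distance c = 210 mm; S = I/c = 1 086 889 mm³.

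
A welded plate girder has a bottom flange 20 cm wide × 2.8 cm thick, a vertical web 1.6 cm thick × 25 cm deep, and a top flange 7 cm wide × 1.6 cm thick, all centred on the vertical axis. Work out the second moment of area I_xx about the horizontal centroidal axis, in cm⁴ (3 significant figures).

I_xx ≈ 1.12 × 10⁴ cm⁴

Break the section into simple shapes (no overlaps), measuring from the bottom-left corner of the bounding box.
Bottom plate: 20 × 2.8, A = 56 cm², y = 1.4 cm, Ī = 36.587 cm⁴.
Web plate: 1.6 × 25, A = 40 cm², y = 15.3 cm, Ī = 2083.3 cm⁴.
Top plate: 7 × 1.6, A = 11.2 cm², y = 28.6 cm, Ī = 2.3893 cm⁴.
Centroid: ȳ = ΣA·y / ΣA = 9.4284 cm.
Transfer each piece to the horizontal centroidal axis using Ī + A·d² with d = y − 9.4284:
  bottom plate: d = -8.0284 cm → contributes +3 646 cm⁴
  web plate: d = 5.8716 cm → contributes +3462.4 cm⁴
  top plate: d = 19.172 cm → contributes +4 119 cm⁴
Total I = 11 227 cm⁴.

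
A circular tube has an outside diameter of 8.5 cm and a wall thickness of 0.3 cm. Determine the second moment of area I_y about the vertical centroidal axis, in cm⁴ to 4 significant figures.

I_y ≈ 65.04 cm⁴

Treat the section as a set of non-overlapping primitives; coordinates are from the bounding-box lower-left.
Outer circle: ⌀8.5, A = 56.745 cm², x = 4.25 cm, Ī = 256.239 cm⁴.
Bore (subtracted): ⌀7.9, A = 49.0167 cm², x = 4.25 cm, Ī = 191.196 cm⁴.
By symmetry the centroid is at mid-width, x̄ = 4.25 cm.
All pieces are centred on the vertical centroidal axis, so I = ΣĪ (holes subtracted) = 65.0435 cm⁴.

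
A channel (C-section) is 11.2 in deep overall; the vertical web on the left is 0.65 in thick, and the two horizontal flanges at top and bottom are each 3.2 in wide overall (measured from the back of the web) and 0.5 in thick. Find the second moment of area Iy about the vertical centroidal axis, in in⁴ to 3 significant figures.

Iy ≈ 6.47 in⁴

Decompose the section into non-overlapping parts with the origin at the bottom-left of its bounding rectangle.
Web: 0.65 × 11.2, A = 7.28 in², x = 0.325 in, Ī = 0.25632 in⁴.
Top flange (beyond web): 2.55 × 0.5, A = 1.275 in², x = 1.925 in, Ī = 0.69089 in⁴.
Bottom flange (beyond web): 2.55 × 0.5, A = 1.275 in², x = 1.925 in, Ī = 0.69089 in⁴.
Centroid: x̄ = ΣA·x / ΣA = 0.74006 in.
Transfer each piece to the vertical centroidal axis using Ī + A·d² with d = x − 0.74006:
  web: d = -0.41506 in → contributes +1.5105 in⁴
  top flange (beyond web): d = 1.1849 in → contributes +2.4811 in⁴
  bottom flange (beyond web): d = 1.1849 in → contributes +2.4811 in⁴
Total I = 6.4727 in⁴.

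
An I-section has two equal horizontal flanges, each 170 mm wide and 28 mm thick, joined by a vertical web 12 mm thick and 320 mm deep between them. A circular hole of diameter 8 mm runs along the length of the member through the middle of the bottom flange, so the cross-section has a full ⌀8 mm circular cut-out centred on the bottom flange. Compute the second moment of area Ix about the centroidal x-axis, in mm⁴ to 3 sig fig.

Treat the section as a set of non-overlapping primitives; coordinates are from the bounding-box lower-left.
Bottom flange: 170 × 28, A = 4 760 mm², y = 14 mm, Ī = 310 987 mm⁴.
Web: 12 × 320, A = 3 840 mm², y = 188 mm, Ī = 32 768 000 mm⁴.
Top flange: 170 × 28, A = 4 760 mm², y = 362 mm, Ī = 310 987 mm⁴.
Hole (subtracted): ⌀8, A = 50.265 mm², y = 14 mm, Ī = 201.06 mm⁴.
Centroid: ȳ = ΣA·y / ΣA = 188.66 mm.
Transfer each piece to the centroidal x-axis using Ī + A·d² with d = y − 188.66:
  bottom flange: d = -174.66 mm → contributes +145 515 321 mm⁴
  web: d = -0.65713 mm → contributes +32 769 658 mm⁴
  top flange: d = 173.34 mm → contributes +143 338 283 mm⁴
  hole: d = -174.66 mm → contributes −1 533 555 mm⁴
Total I = 320 089 707 mm⁴.

Ix ≈ 3.20 × 10⁸ mm⁴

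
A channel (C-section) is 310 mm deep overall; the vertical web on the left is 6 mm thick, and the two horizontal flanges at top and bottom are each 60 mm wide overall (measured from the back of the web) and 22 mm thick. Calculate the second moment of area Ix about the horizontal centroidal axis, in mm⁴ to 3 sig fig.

Ix ≈ 6.43 × 10⁷ mm⁴

Treat the section as a set of non-overlapping primitives; coordinates are from the bounding-box lower-left.
Web: 6 × 310, A = 1 860 mm², y = 155 mm, Ī = 14 895 500 mm⁴.
Top flange (beyond web): 54 × 22, A = 1 188 mm², y = 299 mm, Ī = 47 916 mm⁴.
Bottom flange (beyond web): 54 × 22, A = 1 188 mm², y = 11 mm, Ī = 47 916 mm⁴.
By symmetry the centroid is at mid-height, ȳ = 155 mm.
Transfer each piece to the horizontal centroidal axis using Ī + A·d² with d = y − 155:
  web: d = 0 mm → contributes +14 895 500 mm⁴
  top flange (beyond web): d = 144 mm → contributes +24 682 284 mm⁴
  bottom flange (beyond web): d = -144 mm → contributes +24 682 284 mm⁴
Total I = 64 260 068 mm⁴.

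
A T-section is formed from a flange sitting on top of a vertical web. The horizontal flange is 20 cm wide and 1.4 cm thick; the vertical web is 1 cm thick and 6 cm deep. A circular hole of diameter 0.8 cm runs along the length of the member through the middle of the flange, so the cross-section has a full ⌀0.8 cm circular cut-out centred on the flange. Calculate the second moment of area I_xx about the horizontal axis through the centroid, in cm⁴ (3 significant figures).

Break the section into simple shapes (no overlaps), measuring from the bottom-left corner of the bounding box.
Flange: 20 × 1.4, A = 28 cm², y = 6.7 cm, Ī = 4.5733 cm⁴.
Web: 1 × 6, A = 6 cm², y = 3 cm, Ī = 18 cm⁴.
Hole (subtracted): ⌀0.8, A = 0.50265 cm², y = 6.7 cm, Ī = 0.020106 cm⁴.
Centroid: ȳ = ΣA·y / ΣA = 6.0373 cm.
Transfer each piece to the horizontal axis through the centroid using Ī + A·d² with d = y − 6.0373:
  flange: d = 0.66274 cm → contributes +16.872 cm⁴
  web: d = -3.0373 cm → contributes +73.35 cm⁴
  hole: d = 0.66274 cm → contributes −0.24088 cm⁴
Total I = 89.98 cm⁴.

I_xx ≈ 90.0 cm⁴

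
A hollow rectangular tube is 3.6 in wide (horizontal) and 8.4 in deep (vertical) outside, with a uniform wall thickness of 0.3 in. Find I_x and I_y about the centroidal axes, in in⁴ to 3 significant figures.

I_x ≈ 59.2 in⁴, I_y ≈ 15.1 in⁴

Break the section into simple shapes (no overlaps), measuring from the bottom-left corner of the bounding box.
Outer rectangle: 3.6 × 8.4, A = 30.24 in², y = 4.2 in, Ī = 177.81 in⁴.
Inner void (subtracted): 3 × 7.8, A = 23.4 in², y = 4.2 in, Ī = 118.64 in⁴.
By symmetry the centroid is at mid-height, ȳ = 4.2 in.
All pieces are centred on the centroidal x-axis, so I = ΣĪ (holes subtracted) = 59.173 in⁴.
Repeating about the centroidal y-axis gives I_y = 15.109 in⁴.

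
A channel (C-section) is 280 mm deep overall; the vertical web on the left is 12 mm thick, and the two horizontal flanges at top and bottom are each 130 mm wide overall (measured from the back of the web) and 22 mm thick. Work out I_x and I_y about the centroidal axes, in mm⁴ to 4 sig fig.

I_x ≈ 1.086 × 10⁸ mm⁴, I_y ≈ 1.468 × 10⁷ mm⁴

Decompose the section into non-overlapping parts with the origin at the bottom-left of its bounding rectangle.
Web: 12 × 280, A = 3 360 mm², y = 140 mm, Ī = 21 952 000 mm⁴.
Top flange (beyond web): 118 × 22, A = 2 596 mm², y = 269 mm, Ī = 104 705 mm⁴.
Bottom flange (beyond web): 118 × 22, A = 2 596 mm², y = 11 mm, Ī = 104 705 mm⁴.
By symmetry the centroid is at mid-height, ȳ = 140 mm.
Transfer each piece to the centroidal x-axis using Ī + A·d² with d = y − 140:
  web: d = 0 mm → contributes +21 952 000 mm⁴
  top flange (beyond web): d = 129 mm → contributes +43 304 741 mm⁴
  bottom flange (beyond web): d = -129 mm → contributes +43 304 741 mm⁴
Total I = 108 561 483 mm⁴.
For the y-axis: x̄ = 45.4621 mm.
Repeating about the centroidal y-axis gives I_y = 14 683 296 mm⁴.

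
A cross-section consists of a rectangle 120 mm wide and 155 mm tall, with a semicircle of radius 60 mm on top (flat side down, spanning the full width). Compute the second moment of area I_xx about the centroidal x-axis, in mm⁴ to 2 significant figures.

Split into non-overlapping primitives; take the origin at the lower-left of the bounding box.
Rectangular body: 120 × 155, A = 18 600 mm², y = 77.5 mm, Ī = 37 238 750 mm⁴.
Semicircular cap: semicircle r = 60, A = 5 655 mm², y = 180.5 mm, Ī = 1 422 450 mm⁴.
Centroid: ȳ = ΣA·y / ΣA = 101.5 mm.
Transfer each piece to the centroidal x-axis using Ī + A·d² with d = y − 101.5:
  rectangular body: d = -24.01 mm → contributes +47 957 334 mm⁴
  semicircular cap: d = 78.96 mm → contributes +36 678 038 mm⁴
Total I = 84 635 372 mm⁴.

I_xx ≈ 8.5 × 10⁷ mm⁴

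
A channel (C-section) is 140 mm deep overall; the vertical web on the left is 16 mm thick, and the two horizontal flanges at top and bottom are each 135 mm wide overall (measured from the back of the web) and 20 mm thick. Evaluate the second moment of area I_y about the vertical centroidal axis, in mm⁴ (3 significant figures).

Split into non-overlapping primitives; take the origin at the lower-left of the bounding box.
Web: 16 × 140, A = 2 240 mm², x = 8 mm, Ī = 47 787 mm⁴.
Top flange (beyond web): 119 × 20, A = 2 380 mm², x = 75.5 mm, Ī = 2 808 598 mm⁴.
Bottom flange (beyond web): 119 × 20, A = 2 380 mm², x = 75.5 mm, Ī = 2 808 598 mm⁴.
Centroid: x̄ = ΣA·x / ΣA = 53.9 mm.
Transfer each piece to the vertical centroidal axis using Ī + A·d² with d = x − 53.9:
  web: d = -45.9 mm → contributes +4 767 041 mm⁴
  top flange (beyond web): d = 21.6 mm → contributes +3 919 011 mm⁴
  bottom flange (beyond web): d = 21.6 mm → contributes +3 919 011 mm⁴
Total I = 12 605 063 mm⁴.

I_y ≈ 1.26 × 10⁷ mm⁴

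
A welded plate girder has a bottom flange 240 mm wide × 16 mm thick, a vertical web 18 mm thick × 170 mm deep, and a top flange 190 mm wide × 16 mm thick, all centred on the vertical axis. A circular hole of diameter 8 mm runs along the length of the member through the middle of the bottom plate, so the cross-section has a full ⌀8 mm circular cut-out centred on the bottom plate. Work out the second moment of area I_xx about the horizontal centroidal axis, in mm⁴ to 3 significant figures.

Decompose the section into non-overlapping parts with the origin at the bottom-left of its bounding rectangle.
Bottom plate: 240 × 16, A = 3 840 mm², y = 8 mm, Ī = 81 920 mm⁴.
Web plate: 18 × 170, A = 3 060 mm², y = 101 mm, Ī = 7 369 500 mm⁴.
Top plate: 190 × 16, A = 3 040 mm², y = 194 mm, Ī = 64 853 mm⁴.
Hole (subtracted): ⌀8, A = 50.265 mm², y = 8 mm, Ī = 201.06 mm⁴.
Centroid: ȳ = ΣA·y / ΣA = 93.95 mm.
Transfer each piece to the horizontal centroidal axis using Ī + A·d² with d = y − 93.95:
  bottom plate: d = -85.95 mm → contributes +28 449 367 mm⁴
  web plate: d = 7.0503 mm → contributes +7 521 601 mm⁴
  top plate: d = 100.05 mm → contributes +30 495 426 mm⁴
  hole: d = -85.95 mm → contributes −371 530 mm⁴
Total I = 66 094 864 mm⁴.

I_xx ≈ 6.61 × 10⁷ mm⁴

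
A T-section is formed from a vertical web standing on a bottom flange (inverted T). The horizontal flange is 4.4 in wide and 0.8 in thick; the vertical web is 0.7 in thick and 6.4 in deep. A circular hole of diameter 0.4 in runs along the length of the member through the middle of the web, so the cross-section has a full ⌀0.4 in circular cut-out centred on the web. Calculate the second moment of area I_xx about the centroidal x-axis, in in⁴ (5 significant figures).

I_xx ≈ 40.705 in⁴

Break the section into simple shapes (no overlaps), measuring from the bottom-left corner of the bounding box.
Flange: 4.4 × 0.8, A = 3.52 in², y = 0.4 in, Ī = 0.1877333 in⁴.
Web: 0.7 × 6.4, A = 4.48 in², y = 4 in, Ī = 15.29173 in⁴.
Hole (subtracted): ⌀0.4, A = 0.1256637 in², y = 4 in, Ī = 0.001256637 in⁴.
Centroid: ȳ = ΣA·y / ΣA = 2.390722 in.
Transfer each piece to the centroidal x-axis using Ī + A·d² with d = y − 2.390722:
  flange: d = -1.990722 in → contributes +14.1374 in⁴
  web: d = 1.609278 in → contributes +26.89394 in⁴
  hole: d = 1.609278 in → contributes −0.3266976 in⁴
Total I = 40.70463 in⁴.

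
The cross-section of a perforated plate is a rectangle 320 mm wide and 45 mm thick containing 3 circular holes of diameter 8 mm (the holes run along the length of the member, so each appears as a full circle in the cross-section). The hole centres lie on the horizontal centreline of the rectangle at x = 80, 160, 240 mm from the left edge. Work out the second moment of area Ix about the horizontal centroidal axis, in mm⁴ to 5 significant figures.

Break the section into simple shapes (no overlaps), measuring from the bottom-left corner of the bounding box.
Plate: 320 × 45, A = 14 400 mm², y = 22.5 mm, Ī = 2 430 000 mm⁴.
Hole 1 (subtracted): ⌀8, A = 50.26548 mm², y = 22.5 mm, Ī = 201.0619 mm⁴.
Hole 2 (subtracted): ⌀8, A = 50.26548 mm², y = 22.5 mm, Ī = 201.0619 mm⁴.
Hole 3 (subtracted): ⌀8, A = 50.26548 mm², y = 22.5 mm, Ī = 201.0619 mm⁴.
By symmetry the centroid is at mid-height, ȳ = 22.5 mm.
All pieces are centred on the horizontal centroidal axis, so I = ΣĪ (holes subtracted) = 2 429 397 mm⁴.

Ix ≈ 2.4294 × 10⁶ mm⁴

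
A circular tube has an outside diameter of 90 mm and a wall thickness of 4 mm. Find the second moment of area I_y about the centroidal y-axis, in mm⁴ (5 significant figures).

Decompose the section into non-overlapping parts with the origin at the bottom-left of its bounding rectangle.
Outer circle: ⌀90, A = 6361.725 mm², x = 45 mm, Ī = 3 220 623 mm⁴.
Bore (subtracted): ⌀82, A = 5281.017 mm², x = 45 mm, Ī = 2 219 347 mm⁴.
By symmetry the centroid is at mid-width, x̄ = 45 mm.
All pieces are centred on the centroidal y-axis, so I = ΣĪ (holes subtracted) = 1 001 276 mm⁴.

I_y ≈ 1.0013 × 10⁶ mm⁴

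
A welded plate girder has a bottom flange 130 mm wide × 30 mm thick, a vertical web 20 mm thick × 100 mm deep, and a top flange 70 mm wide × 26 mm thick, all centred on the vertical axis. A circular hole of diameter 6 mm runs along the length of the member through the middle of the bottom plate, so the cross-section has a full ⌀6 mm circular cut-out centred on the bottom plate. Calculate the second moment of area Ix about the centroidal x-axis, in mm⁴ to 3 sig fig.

Ix ≈ 2.32 × 10⁷ mm⁴

Break the section into simple shapes (no overlaps), measuring from the bottom-left corner of the bounding box.
Bottom plate: 130 × 30, A = 3 900 mm², y = 15 mm, Ī = 292 500 mm⁴.
Web plate: 20 × 100, A = 2 000 mm², y = 80 mm, Ī = 1 666 667 mm⁴.
Top plate: 70 × 26, A = 1 820 mm², y = 143 mm, Ī = 102 527 mm⁴.
Hole (subtracted): ⌀6, A = 28.274 mm², y = 15 mm, Ī = 63.617 mm⁴.
Centroid: ȳ = ΣA·y / ΣA = 62.188 mm.
Transfer each piece to the centroidal x-axis using Ī + A·d² with d = y − 62.188:
  bottom plate: d = -47.188 mm → contributes +8 976 795 mm⁴
  web plate: d = 17.812 mm → contributes +2 301 175 mm⁴
  top plate: d = 80.812 mm → contributes +11 988 072 mm⁴
  hole: d = -47.188 mm → contributes −63 023 mm⁴
Total I = 23 203 019 mm⁴.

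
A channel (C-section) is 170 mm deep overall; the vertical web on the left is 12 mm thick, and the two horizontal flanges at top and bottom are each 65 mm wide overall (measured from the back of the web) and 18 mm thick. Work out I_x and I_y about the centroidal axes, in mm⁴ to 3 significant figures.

Decompose the section into non-overlapping parts with the origin at the bottom-left of its bounding rectangle.
Web: 12 × 170, A = 2 040 mm², y = 85 mm, Ī = 4 913 000 mm⁴.
Top flange (beyond web): 53 × 18, A = 954 mm², y = 161 mm, Ī = 25 758 mm⁴.
Bottom flange (beyond web): 53 × 18, A = 954 mm², y = 9 mm, Ī = 25 758 mm⁴.
By symmetry the centroid is at mid-height, ȳ = 85 mm.
Transfer each piece to the centroidal x-axis using Ī + A·d² with d = y − 85:
  web: d = 0 mm → contributes +4 913 000 mm⁴
  top flange (beyond web): d = 76 mm → contributes +5 536 062 mm⁴
  bottom flange (beyond web): d = -76 mm → contributes +5 536 062 mm⁴
Total I = 15 985 124 mm⁴.
For the y-axis: x̄ = 21.707 mm.
Repeating about the centroidal y-axis gives I_y = 1 512 464 mm⁴.

I_x ≈ 1.60 × 10⁷ mm⁴, I_y ≈ 1.51 × 10⁶ mm⁴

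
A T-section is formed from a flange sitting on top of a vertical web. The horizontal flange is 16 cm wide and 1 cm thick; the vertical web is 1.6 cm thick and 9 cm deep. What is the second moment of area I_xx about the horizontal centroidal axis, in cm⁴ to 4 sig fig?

I_xx ≈ 288.0 cm⁴

Split into non-overlapping primitives; take the origin at the lower-left of the bounding box.
Flange: 16 × 1, A = 16 cm², y = 9.5 cm, Ī = 1.33333 cm⁴.
Web: 1.6 × 9, A = 14.4 cm², y = 4.5 cm, Ī = 97.2 cm⁴.
Centroid: ȳ = ΣA·y / ΣA = 7.13158 cm.
Transfer each piece to the horizontal centroidal axis using Ī + A·d² with d = y − 7.13158:
  flange: d = 2.36842 cm → contributes +91.084 cm⁴
  web: d = -2.63158 cm → contributes +196.923 cm⁴
Total I = 288.007 cm⁴.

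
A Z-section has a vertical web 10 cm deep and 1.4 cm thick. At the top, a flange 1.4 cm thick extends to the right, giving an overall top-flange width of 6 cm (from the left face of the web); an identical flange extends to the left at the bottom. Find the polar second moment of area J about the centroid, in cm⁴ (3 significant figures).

J ≈ 498 cm⁴

Treat the section as a set of non-overlapping primitives; coordinates are from the bounding-box lower-left.
Web: 1.4 × 10, A = 14 cm², y = 5 cm, Ī = 116.67 cm⁴.
Top flange (beyond web): 4.6 × 1.4, A = 6.44 cm², y = 9.3 cm, Ī = 1.0519 cm⁴.
Bottom flange (beyond web): 4.6 × 1.4, A = 6.44 cm², y = 0.7 cm, Ī = 1.0519 cm⁴.
Centroid: ȳ = ΣA·y / ΣA = 5 cm.
Transfer each piece to the centroidal x-axis using Ī + A·d² with d = y − 5:
  web: d = 0 cm → contributes +116.67 cm⁴
  top flange (beyond web): d = 4.3 cm → contributes +120.13 cm⁴
  bottom flange (beyond web): d = -4.3 cm → contributes +120.13 cm⁴
Total I = 356.92 cm⁴.
For the y-axis: x̄ = 5.3 cm.
Repeating about the centroidal y-axis gives I_y = 140.92 cm⁴.
Polar second moment: J = I_x + I_y = 497.84 cm⁴.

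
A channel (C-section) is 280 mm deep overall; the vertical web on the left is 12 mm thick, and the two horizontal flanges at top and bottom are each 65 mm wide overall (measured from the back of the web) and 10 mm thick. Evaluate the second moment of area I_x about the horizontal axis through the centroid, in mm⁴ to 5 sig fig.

Treat the section as a set of non-overlapping primitives; coordinates are from the bounding-box lower-left.
Web: 12 × 280, A = 3 360 mm², y = 140 mm, Ī = 21 952 000 mm⁴.
Top flange (beyond web): 53 × 10, A = 530 mm², y = 275 mm, Ī = 4416.667 mm⁴.
Bottom flange (beyond web): 53 × 10, A = 530 mm², y = 5 mm, Ī = 4416.667 mm⁴.
By symmetry the centroid is at mid-height, ȳ = 140 mm.
Transfer each piece to the horizontal axis through the centroid using Ī + A·d² with d = y − 140:
  web: d = 0 mm → contributes +21 952 000 mm⁴
  top flange (beyond web): d = 135 mm → contributes +9 663 667 mm⁴
  bottom flange (beyond web): d = -135 mm → contributes +9 663 667 mm⁴
Total I = 41 279 333 mm⁴.

I_x ≈ 4.1279 × 10⁷ mm⁴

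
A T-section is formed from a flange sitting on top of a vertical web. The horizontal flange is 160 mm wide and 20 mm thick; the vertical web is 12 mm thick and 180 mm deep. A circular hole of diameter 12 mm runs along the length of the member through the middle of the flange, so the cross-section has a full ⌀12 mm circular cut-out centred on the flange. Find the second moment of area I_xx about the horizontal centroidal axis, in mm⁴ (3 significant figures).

I_xx ≈ 1.86 × 10⁷ mm⁴

Split into non-overlapping primitives; take the origin at the lower-left of the bounding box.
Flange: 160 × 20, A = 3 200 mm², y = 190 mm, Ī = 106 667 mm⁴.
Web: 12 × 180, A = 2 160 mm², y = 90 mm, Ī = 5 832 000 mm⁴.
Hole (subtracted): ⌀12, A = 113.1 mm², y = 190 mm, Ī = 1017.9 mm⁴.
Centroid: ȳ = ΣA·y / ΣA = 148.83 mm.
Transfer each piece to the horizontal centroidal axis using Ī + A·d² with d = y − 148.83:
  flange: d = 41.167 mm → contributes +5 529 815 mm⁴
  web: d = -58.833 mm → contributes +13 308 419 mm⁴
  hole: d = 41.167 mm → contributes −192 688 mm⁴
Total I = 18 645 546 mm⁴.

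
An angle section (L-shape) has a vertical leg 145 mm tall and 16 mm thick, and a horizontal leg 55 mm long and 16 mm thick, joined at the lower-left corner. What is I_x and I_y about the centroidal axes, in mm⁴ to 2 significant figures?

Treat the section as a set of non-overlapping primitives; coordinates are from the bounding-box lower-left.
Vertical leg: 16 × 145, A = 2 320 mm², y = 72.5 mm, Ī = 4 064 833 mm⁴.
Horizontal leg (remainder): 39 × 16, A = 624 mm², y = 8 mm, Ī = 13 312 mm⁴.
Centroid: ȳ = ΣA·y / ΣA = 58.83 mm.
Transfer each piece to the centroidal x-axis using Ī + A·d² with d = y − 58.83:
  vertical leg: d = 13.67 mm → contributes +4 498 445 mm⁴
  horizontal leg (remainder): d = -50.83 mm → contributes +1 625 458 mm⁴
Total I = 6 123 903 mm⁴.
For the y-axis: x̄ = 13.83 mm.
Repeating about the centroidal y-axis gives I_y = 500 463 mm⁴.

I_x ≈ 6.1 × 10⁶ mm⁴, I_y ≈ 5.0 × 10⁵ mm⁴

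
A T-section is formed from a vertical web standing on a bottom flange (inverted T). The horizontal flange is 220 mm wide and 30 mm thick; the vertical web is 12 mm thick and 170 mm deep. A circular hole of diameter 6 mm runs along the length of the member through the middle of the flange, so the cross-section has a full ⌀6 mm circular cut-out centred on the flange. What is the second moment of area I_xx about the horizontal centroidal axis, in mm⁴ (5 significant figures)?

I_xx ≈ 2.0975 × 10⁷ mm⁴

Treat the section as a set of non-overlapping primitives; coordinates are from the bounding-box lower-left.
Flange: 220 × 30, A = 6 600 mm², y = 15 mm, Ī = 495 000 mm⁴.
Web: 12 × 170, A = 2 040 mm², y = 115 mm, Ī = 4 913 000 mm⁴.
Hole (subtracted): ⌀6, A = 28.27433 mm², y = 15 mm, Ī = 63.61725 mm⁴.
Centroid: ȳ = ΣA·y / ΣA = 38.68863 mm.
Transfer each piece to the horizontal centroidal axis using Ī + A·d² with d = y − 38.68863:
  flange: d = -23.68863 mm → contributes +4 198 598 mm⁴
  web: d = 76.31137 mm → contributes +16 792 787 mm⁴
  hole: d = -23.68863 mm → contributes −15929.8 mm⁴
Total I = 20 975 455 mm⁴.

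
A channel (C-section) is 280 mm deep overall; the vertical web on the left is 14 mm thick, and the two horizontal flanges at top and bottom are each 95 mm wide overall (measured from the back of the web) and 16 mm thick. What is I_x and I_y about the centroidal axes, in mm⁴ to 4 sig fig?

Decompose the section into non-overlapping parts with the origin at the bottom-left of its bounding rectangle.
Web: 14 × 280, A = 3 920 mm², y = 140 mm, Ī = 25 610 667 mm⁴.
Top flange (beyond web): 81 × 16, A = 1 296 mm², y = 272 mm, Ī = 27 648 mm⁴.
Bottom flange (beyond web): 81 × 16, A = 1 296 mm², y = 8 mm, Ī = 27 648 mm⁴.
By symmetry the centroid is at mid-height, ȳ = 140 mm.
Transfer each piece to the centroidal x-axis using Ī + A·d² with d = y − 140:
  web: d = 0 mm → contributes +25 610 667 mm⁴
  top flange (beyond web): d = 132 mm → contributes +22 609 152 mm⁴
  bottom flange (beyond web): d = -132 mm → contributes +22 609 152 mm⁴
Total I = 70 828 971 mm⁴.
For the y-axis: x̄ = 25.9066 mm.
Repeating about the centroidal y-axis gives I_y = 5 001 618 mm⁴.

I_x ≈ 7.083 × 10⁷ mm⁴, I_y ≈ 5.002 × 10⁶ mm⁴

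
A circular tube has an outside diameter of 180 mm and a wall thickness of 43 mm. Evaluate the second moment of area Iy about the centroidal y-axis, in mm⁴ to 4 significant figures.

Split into non-overlapping primitives; take the origin at the lower-left of the bounding box.
Outer circle: ⌀180, A = 25446.9 mm², x = 90 mm, Ī = 51 529 974 mm⁴.
Bore (subtracted): ⌀94, A = 6939.78 mm², x = 90 mm, Ī = 3 832 492 mm⁴.
By symmetry the centroid is at mid-width, x̄ = 90 mm.
All pieces are centred on the centroidal y-axis, so I = ΣĪ (holes subtracted) = 47 697 481 mm⁴.

Iy ≈ 4.770 × 10⁷ mm⁴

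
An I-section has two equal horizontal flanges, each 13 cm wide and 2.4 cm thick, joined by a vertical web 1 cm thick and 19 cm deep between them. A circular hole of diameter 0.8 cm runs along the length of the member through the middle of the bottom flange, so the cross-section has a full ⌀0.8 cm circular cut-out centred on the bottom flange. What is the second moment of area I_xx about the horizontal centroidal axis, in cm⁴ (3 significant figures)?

I_xx ≈ 7690 cm⁴

Break the section into simple shapes (no overlaps), measuring from the bottom-left corner of the bounding box.
Bottom flange: 13 × 2.4, A = 31.2 cm², y = 1.2 cm, Ī = 14.976 cm⁴.
Web: 1 × 19, A = 19 cm², y = 11.9 cm, Ī = 571.58 cm⁴.
Top flange: 13 × 2.4, A = 31.2 cm², y = 22.6 cm, Ī = 14.976 cm⁴.
Hole (subtracted): ⌀0.8, A = 0.50265 cm², y = 1.2 cm, Ī = 0.020106 cm⁴.
Centroid: ȳ = ΣA·y / ΣA = 11.966 cm.
Transfer each piece to the horizontal centroidal axis using Ī + A·d² with d = y − 11.966:
  bottom flange: d = -10.766 cm → contributes +3631.6 cm⁴
  web: d = -0.066484 cm → contributes +571.67 cm⁴
  top flange: d = 10.634 cm → contributes +3542.8 cm⁴
  hole: d = -10.766 cm → contributes −58.286 cm⁴
Total I = 7687.8 cm⁴.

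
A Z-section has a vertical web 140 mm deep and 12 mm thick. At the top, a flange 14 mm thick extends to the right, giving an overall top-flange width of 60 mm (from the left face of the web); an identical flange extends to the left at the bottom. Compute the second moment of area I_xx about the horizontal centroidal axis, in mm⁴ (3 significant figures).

I_xx ≈ 8.10 × 10⁶ mm⁴

Split into non-overlapping primitives; take the origin at the lower-left of the bounding box.
Web: 12 × 140, A = 1 680 mm², y = 70 mm, Ī = 2 744 000 mm⁴.
Top flange (beyond web): 48 × 14, A = 672 mm², y = 133 mm, Ī = 10 976 mm⁴.
Bottom flange (beyond web): 48 × 14, A = 672 mm², y = 7 mm, Ī = 10 976 mm⁴.
Centroid: ȳ = ΣA·y / ΣA = 70 mm.
Transfer each piece to the horizontal centroidal axis using Ī + A·d² with d = y − 70:
  web: d = 0 mm → contributes +2 744 000 mm⁴
  top flange (beyond web): d = 63 mm → contributes +2 678 144 mm⁴
  bottom flange (beyond web): d = -63 mm → contributes +2 678 144 mm⁴
Total I = 8 100 288 mm⁴.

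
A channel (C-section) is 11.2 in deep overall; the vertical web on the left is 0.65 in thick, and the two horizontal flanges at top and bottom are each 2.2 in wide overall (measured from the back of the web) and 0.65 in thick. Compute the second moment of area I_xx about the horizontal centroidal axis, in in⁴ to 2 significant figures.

Treat the section as a set of non-overlapping primitives; coordinates are from the bounding-box lower-left.
Web: 0.65 × 11.2, A = 7.28 in², y = 5.6 in, Ī = 76.1 in⁴.
Top flange (beyond web): 1.55 × 0.65, A = 1.008 in², y = 10.88 in, Ī = 0.03547 in⁴.
Bottom flange (beyond web): 1.55 × 0.65, A = 1.008 in², y = 0.325 in, Ī = 0.03547 in⁴.
By symmetry the centroid is at mid-height, ȳ = 5.6 in.
Transfer each piece to the horizontal centroidal axis using Ī + A·d² with d = y − 5.6:
  web: d = 0 in → contributes +76.1 in⁴
  top flange (beyond web): d = 5.275 in → contributes +28.07 in⁴
  bottom flange (beyond web): d = -5.275 in → contributes +28.07 in⁴
Total I = 132.2 in⁴.

I_xx ≈ 130 in⁴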